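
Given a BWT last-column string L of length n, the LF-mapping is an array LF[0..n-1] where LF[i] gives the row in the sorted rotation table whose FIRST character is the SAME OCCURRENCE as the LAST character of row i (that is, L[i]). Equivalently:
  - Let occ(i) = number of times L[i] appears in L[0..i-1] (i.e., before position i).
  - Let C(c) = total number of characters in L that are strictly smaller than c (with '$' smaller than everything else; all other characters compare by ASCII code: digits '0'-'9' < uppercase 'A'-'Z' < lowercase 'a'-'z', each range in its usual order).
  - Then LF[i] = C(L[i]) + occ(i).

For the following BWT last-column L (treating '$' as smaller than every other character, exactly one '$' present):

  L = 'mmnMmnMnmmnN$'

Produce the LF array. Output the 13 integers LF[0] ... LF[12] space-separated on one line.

Char counts: '$':1, 'M':2, 'N':1, 'm':5, 'n':4
C (first-col start): C('$')=0, C('M')=1, C('N')=3, C('m')=4, C('n')=9
L[0]='m': occ=0, LF[0]=C('m')+0=4+0=4
L[1]='m': occ=1, LF[1]=C('m')+1=4+1=5
L[2]='n': occ=0, LF[2]=C('n')+0=9+0=9
L[3]='M': occ=0, LF[3]=C('M')+0=1+0=1
L[4]='m': occ=2, LF[4]=C('m')+2=4+2=6
L[5]='n': occ=1, LF[5]=C('n')+1=9+1=10
L[6]='M': occ=1, LF[6]=C('M')+1=1+1=2
L[7]='n': occ=2, LF[7]=C('n')+2=9+2=11
L[8]='m': occ=3, LF[8]=C('m')+3=4+3=7
L[9]='m': occ=4, LF[9]=C('m')+4=4+4=8
L[10]='n': occ=3, LF[10]=C('n')+3=9+3=12
L[11]='N': occ=0, LF[11]=C('N')+0=3+0=3
L[12]='$': occ=0, LF[12]=C('$')+0=0+0=0

Answer: 4 5 9 1 6 10 2 11 7 8 12 3 0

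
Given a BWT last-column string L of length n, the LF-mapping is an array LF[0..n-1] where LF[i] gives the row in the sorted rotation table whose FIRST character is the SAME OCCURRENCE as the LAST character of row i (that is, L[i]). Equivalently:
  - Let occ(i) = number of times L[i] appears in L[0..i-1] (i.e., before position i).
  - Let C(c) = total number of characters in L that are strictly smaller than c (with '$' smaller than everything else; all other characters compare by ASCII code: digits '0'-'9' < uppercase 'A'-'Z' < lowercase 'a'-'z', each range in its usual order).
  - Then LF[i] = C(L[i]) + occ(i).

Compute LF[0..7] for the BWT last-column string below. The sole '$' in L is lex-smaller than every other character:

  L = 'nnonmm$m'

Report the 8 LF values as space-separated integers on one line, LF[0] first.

Answer: 4 5 7 6 1 2 0 3

Derivation:
Char counts: '$':1, 'm':3, 'n':3, 'o':1
C (first-col start): C('$')=0, C('m')=1, C('n')=4, C('o')=7
L[0]='n': occ=0, LF[0]=C('n')+0=4+0=4
L[1]='n': occ=1, LF[1]=C('n')+1=4+1=5
L[2]='o': occ=0, LF[2]=C('o')+0=7+0=7
L[3]='n': occ=2, LF[3]=C('n')+2=4+2=6
L[4]='m': occ=0, LF[4]=C('m')+0=1+0=1
L[5]='m': occ=1, LF[5]=C('m')+1=1+1=2
L[6]='$': occ=0, LF[6]=C('$')+0=0+0=0
L[7]='m': occ=2, LF[7]=C('m')+2=1+2=3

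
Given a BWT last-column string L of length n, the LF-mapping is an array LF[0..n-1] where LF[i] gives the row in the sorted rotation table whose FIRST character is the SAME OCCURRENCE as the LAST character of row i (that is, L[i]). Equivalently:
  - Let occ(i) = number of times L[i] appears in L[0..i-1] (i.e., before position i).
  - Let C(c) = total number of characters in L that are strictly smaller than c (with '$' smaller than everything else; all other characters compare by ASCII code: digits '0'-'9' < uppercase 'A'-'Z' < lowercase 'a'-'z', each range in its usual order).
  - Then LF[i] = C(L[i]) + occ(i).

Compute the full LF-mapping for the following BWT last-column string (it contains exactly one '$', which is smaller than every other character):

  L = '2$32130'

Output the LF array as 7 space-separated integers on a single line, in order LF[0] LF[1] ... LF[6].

Char counts: '$':1, '0':1, '1':1, '2':2, '3':2
C (first-col start): C('$')=0, C('0')=1, C('1')=2, C('2')=3, C('3')=5
L[0]='2': occ=0, LF[0]=C('2')+0=3+0=3
L[1]='$': occ=0, LF[1]=C('$')+0=0+0=0
L[2]='3': occ=0, LF[2]=C('3')+0=5+0=5
L[3]='2': occ=1, LF[3]=C('2')+1=3+1=4
L[4]='1': occ=0, LF[4]=C('1')+0=2+0=2
L[5]='3': occ=1, LF[5]=C('3')+1=5+1=6
L[6]='0': occ=0, LF[6]=C('0')+0=1+0=1

Answer: 3 0 5 4 2 6 1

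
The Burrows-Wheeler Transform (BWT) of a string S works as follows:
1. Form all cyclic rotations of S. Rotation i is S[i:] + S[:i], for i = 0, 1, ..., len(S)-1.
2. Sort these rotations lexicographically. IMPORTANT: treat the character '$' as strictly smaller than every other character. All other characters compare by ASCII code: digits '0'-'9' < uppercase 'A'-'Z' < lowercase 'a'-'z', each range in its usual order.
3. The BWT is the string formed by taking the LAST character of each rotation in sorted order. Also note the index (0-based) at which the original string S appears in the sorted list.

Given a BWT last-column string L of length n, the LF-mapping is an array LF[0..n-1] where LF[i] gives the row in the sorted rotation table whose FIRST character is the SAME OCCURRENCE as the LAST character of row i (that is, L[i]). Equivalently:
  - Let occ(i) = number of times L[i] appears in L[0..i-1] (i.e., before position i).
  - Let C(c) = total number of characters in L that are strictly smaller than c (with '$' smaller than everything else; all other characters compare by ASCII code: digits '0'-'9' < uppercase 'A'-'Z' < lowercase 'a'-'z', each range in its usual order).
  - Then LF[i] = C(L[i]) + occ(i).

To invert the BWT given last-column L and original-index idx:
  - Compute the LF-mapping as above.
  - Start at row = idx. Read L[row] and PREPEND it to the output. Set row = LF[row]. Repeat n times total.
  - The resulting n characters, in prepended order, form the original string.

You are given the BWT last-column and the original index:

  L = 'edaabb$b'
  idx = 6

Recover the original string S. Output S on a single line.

Answer: daabbbe$

Derivation:
LF mapping: 7 6 1 2 3 4 0 5
Walk LF starting at row 6, prepending L[row]:
  step 1: row=6, L[6]='$', prepend. Next row=LF[6]=0
  step 2: row=0, L[0]='e', prepend. Next row=LF[0]=7
  step 3: row=7, L[7]='b', prepend. Next row=LF[7]=5
  step 4: row=5, L[5]='b', prepend. Next row=LF[5]=4
  step 5: row=4, L[4]='b', prepend. Next row=LF[4]=3
  step 6: row=3, L[3]='a', prepend. Next row=LF[3]=2
  step 7: row=2, L[2]='a', prepend. Next row=LF[2]=1
  step 8: row=1, L[1]='d', prepend. Next row=LF[1]=6
Reversed output: daabbbe$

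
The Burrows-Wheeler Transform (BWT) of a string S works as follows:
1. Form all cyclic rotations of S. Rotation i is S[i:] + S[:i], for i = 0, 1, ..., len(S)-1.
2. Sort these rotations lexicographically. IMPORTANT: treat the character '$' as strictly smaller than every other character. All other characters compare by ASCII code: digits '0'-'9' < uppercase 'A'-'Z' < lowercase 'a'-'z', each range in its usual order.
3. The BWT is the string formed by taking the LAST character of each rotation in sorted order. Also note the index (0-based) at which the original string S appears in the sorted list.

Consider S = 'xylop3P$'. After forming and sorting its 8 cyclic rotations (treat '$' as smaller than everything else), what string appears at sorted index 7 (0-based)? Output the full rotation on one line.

All 8 rotations (rotation i = S[i:]+S[:i]):
  rot[0] = xylop3P$
  rot[1] = ylop3P$x
  rot[2] = lop3P$xy
  rot[3] = op3P$xyl
  rot[4] = p3P$xylo
  rot[5] = 3P$xylop
  rot[6] = P$xylop3
  rot[7] = $xylop3P
Sorted (with $ < everything):
  sorted[0] = $xylop3P
  sorted[1] = 3P$xylop
  sorted[2] = P$xylop3
  sorted[3] = lop3P$xy
  sorted[4] = op3P$xyl
  sorted[5] = p3P$xylo
  sorted[6] = xylop3P$
  sorted[7] = ylop3P$x
sorted[7] = ylop3P$x

Answer: ylop3P$x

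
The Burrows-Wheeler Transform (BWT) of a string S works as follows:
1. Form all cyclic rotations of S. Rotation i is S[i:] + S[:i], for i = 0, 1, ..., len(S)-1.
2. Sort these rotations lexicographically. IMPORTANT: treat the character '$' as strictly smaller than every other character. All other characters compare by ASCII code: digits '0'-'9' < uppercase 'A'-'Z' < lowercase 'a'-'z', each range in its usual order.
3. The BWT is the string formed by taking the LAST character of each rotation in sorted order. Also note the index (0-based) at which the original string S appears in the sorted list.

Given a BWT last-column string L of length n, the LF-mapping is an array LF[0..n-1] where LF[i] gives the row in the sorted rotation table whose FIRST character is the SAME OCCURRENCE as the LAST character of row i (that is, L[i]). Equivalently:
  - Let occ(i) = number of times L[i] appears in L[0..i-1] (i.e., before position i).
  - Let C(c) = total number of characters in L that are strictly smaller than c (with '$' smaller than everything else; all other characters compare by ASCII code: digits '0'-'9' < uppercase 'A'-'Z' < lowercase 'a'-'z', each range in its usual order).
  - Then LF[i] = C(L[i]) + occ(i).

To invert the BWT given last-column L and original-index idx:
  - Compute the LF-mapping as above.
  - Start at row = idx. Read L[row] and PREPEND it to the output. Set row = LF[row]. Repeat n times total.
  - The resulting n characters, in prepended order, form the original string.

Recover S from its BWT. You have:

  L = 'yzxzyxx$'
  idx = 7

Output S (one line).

Answer: zxzxxyy$

Derivation:
LF mapping: 4 6 1 7 5 2 3 0
Walk LF starting at row 7, prepending L[row]:
  step 1: row=7, L[7]='$', prepend. Next row=LF[7]=0
  step 2: row=0, L[0]='y', prepend. Next row=LF[0]=4
  step 3: row=4, L[4]='y', prepend. Next row=LF[4]=5
  step 4: row=5, L[5]='x', prepend. Next row=LF[5]=2
  step 5: row=2, L[2]='x', prepend. Next row=LF[2]=1
  step 6: row=1, L[1]='z', prepend. Next row=LF[1]=6
  step 7: row=6, L[6]='x', prepend. Next row=LF[6]=3
  step 8: row=3, L[3]='z', prepend. Next row=LF[3]=7
Reversed output: zxzxxyy$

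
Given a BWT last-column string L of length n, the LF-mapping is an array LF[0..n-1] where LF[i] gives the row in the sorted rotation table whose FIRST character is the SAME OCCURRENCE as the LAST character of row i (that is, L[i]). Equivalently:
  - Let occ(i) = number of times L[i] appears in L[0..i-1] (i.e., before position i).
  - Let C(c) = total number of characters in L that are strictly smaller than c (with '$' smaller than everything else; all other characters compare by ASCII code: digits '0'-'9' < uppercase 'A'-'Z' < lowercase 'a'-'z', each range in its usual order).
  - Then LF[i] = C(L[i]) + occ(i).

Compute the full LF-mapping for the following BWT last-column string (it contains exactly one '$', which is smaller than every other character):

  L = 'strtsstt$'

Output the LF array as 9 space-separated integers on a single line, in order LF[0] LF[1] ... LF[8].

Answer: 2 5 1 6 3 4 7 8 0

Derivation:
Char counts: '$':1, 'r':1, 's':3, 't':4
C (first-col start): C('$')=0, C('r')=1, C('s')=2, C('t')=5
L[0]='s': occ=0, LF[0]=C('s')+0=2+0=2
L[1]='t': occ=0, LF[1]=C('t')+0=5+0=5
L[2]='r': occ=0, LF[2]=C('r')+0=1+0=1
L[3]='t': occ=1, LF[3]=C('t')+1=5+1=6
L[4]='s': occ=1, LF[4]=C('s')+1=2+1=3
L[5]='s': occ=2, LF[5]=C('s')+2=2+2=4
L[6]='t': occ=2, LF[6]=C('t')+2=5+2=7
L[7]='t': occ=3, LF[7]=C('t')+3=5+3=8
L[8]='$': occ=0, LF[8]=C('$')+0=0+0=0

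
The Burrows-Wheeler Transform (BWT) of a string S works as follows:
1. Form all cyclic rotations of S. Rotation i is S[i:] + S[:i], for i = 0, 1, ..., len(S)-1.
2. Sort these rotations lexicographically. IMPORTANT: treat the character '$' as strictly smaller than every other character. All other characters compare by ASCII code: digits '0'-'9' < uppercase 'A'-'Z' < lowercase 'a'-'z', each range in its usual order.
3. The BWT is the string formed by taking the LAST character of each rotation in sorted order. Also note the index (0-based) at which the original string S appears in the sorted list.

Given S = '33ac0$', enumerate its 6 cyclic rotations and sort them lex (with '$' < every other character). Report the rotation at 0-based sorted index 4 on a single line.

Answer: ac0$33

Derivation:
All 6 rotations (rotation i = S[i:]+S[:i]):
  rot[0] = 33ac0$
  rot[1] = 3ac0$3
  rot[2] = ac0$33
  rot[3] = c0$33a
  rot[4] = 0$33ac
  rot[5] = $33ac0
Sorted (with $ < everything):
  sorted[0] = $33ac0
  sorted[1] = 0$33ac
  sorted[2] = 33ac0$
  sorted[3] = 3ac0$3
  sorted[4] = ac0$33
  sorted[5] = c0$33a
sorted[4] = ac0$33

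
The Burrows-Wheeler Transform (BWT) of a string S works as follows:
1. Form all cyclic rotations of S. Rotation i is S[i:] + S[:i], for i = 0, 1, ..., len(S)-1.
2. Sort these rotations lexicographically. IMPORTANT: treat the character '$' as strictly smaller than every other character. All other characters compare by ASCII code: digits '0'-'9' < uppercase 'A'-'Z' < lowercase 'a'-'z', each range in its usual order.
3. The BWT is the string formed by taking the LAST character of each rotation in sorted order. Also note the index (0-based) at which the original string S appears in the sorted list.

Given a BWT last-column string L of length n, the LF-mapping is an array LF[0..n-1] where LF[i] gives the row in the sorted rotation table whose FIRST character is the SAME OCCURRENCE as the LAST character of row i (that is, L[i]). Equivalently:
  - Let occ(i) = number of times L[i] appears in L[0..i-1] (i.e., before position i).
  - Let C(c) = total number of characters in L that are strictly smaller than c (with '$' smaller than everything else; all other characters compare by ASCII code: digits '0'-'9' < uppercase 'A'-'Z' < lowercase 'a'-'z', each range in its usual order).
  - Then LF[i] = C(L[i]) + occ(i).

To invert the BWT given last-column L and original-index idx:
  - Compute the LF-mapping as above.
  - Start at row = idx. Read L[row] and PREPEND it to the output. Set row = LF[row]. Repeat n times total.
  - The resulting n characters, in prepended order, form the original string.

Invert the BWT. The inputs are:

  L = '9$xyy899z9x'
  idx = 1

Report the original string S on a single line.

LF mapping: 2 0 6 8 9 1 3 4 10 5 7
Walk LF starting at row 1, prepending L[row]:
  step 1: row=1, L[1]='$', prepend. Next row=LF[1]=0
  step 2: row=0, L[0]='9', prepend. Next row=LF[0]=2
  step 3: row=2, L[2]='x', prepend. Next row=LF[2]=6
  step 4: row=6, L[6]='9', prepend. Next row=LF[6]=3
  step 5: row=3, L[3]='y', prepend. Next row=LF[3]=8
  step 6: row=8, L[8]='z', prepend. Next row=LF[8]=10
  step 7: row=10, L[10]='x', prepend. Next row=LF[10]=7
  step 8: row=7, L[7]='9', prepend. Next row=LF[7]=4
  step 9: row=4, L[4]='y', prepend. Next row=LF[4]=9
  step 10: row=9, L[9]='9', prepend. Next row=LF[9]=5
  step 11: row=5, L[5]='8', prepend. Next row=LF[5]=1
Reversed output: 89y9xzy9x9$

Answer: 89y9xzy9x9$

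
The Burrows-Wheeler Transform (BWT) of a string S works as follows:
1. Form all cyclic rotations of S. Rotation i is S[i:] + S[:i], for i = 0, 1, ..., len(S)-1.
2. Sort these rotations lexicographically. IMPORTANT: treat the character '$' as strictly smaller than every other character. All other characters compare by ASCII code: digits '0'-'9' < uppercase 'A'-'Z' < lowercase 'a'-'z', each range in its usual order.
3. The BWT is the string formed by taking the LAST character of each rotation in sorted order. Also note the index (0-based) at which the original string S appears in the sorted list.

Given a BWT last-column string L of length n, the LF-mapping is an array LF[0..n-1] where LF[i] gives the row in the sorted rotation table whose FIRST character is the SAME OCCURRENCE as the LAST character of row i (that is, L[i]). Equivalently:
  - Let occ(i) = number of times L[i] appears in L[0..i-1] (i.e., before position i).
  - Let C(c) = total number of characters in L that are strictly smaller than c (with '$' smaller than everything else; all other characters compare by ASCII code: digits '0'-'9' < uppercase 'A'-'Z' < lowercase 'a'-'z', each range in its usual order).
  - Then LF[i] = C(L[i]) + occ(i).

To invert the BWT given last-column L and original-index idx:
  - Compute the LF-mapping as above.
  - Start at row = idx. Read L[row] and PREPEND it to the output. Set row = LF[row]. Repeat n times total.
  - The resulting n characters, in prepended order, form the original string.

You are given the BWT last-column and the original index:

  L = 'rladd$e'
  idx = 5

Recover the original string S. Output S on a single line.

Answer: ladder$

Derivation:
LF mapping: 6 5 1 2 3 0 4
Walk LF starting at row 5, prepending L[row]:
  step 1: row=5, L[5]='$', prepend. Next row=LF[5]=0
  step 2: row=0, L[0]='r', prepend. Next row=LF[0]=6
  step 3: row=6, L[6]='e', prepend. Next row=LF[6]=4
  step 4: row=4, L[4]='d', prepend. Next row=LF[4]=3
  step 5: row=3, L[3]='d', prepend. Next row=LF[3]=2
  step 6: row=2, L[2]='a', prepend. Next row=LF[2]=1
  step 7: row=1, L[1]='l', prepend. Next row=LF[1]=5
Reversed output: ladder$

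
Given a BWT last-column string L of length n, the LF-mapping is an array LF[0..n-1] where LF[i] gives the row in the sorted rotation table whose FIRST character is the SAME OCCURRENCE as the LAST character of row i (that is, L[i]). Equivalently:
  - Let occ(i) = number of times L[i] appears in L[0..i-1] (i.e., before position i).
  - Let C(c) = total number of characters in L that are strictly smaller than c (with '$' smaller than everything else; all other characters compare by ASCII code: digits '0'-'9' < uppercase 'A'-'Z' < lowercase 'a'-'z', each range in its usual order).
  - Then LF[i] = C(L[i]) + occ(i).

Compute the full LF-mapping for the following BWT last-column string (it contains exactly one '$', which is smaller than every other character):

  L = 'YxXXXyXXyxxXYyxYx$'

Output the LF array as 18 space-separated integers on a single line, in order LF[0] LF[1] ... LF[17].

Char counts: '$':1, 'X':6, 'Y':3, 'x':5, 'y':3
C (first-col start): C('$')=0, C('X')=1, C('Y')=7, C('x')=10, C('y')=15
L[0]='Y': occ=0, LF[0]=C('Y')+0=7+0=7
L[1]='x': occ=0, LF[1]=C('x')+0=10+0=10
L[2]='X': occ=0, LF[2]=C('X')+0=1+0=1
L[3]='X': occ=1, LF[3]=C('X')+1=1+1=2
L[4]='X': occ=2, LF[4]=C('X')+2=1+2=3
L[5]='y': occ=0, LF[5]=C('y')+0=15+0=15
L[6]='X': occ=3, LF[6]=C('X')+3=1+3=4
L[7]='X': occ=4, LF[7]=C('X')+4=1+4=5
L[8]='y': occ=1, LF[8]=C('y')+1=15+1=16
L[9]='x': occ=1, LF[9]=C('x')+1=10+1=11
L[10]='x': occ=2, LF[10]=C('x')+2=10+2=12
L[11]='X': occ=5, LF[11]=C('X')+5=1+5=6
L[12]='Y': occ=1, LF[12]=C('Y')+1=7+1=8
L[13]='y': occ=2, LF[13]=C('y')+2=15+2=17
L[14]='x': occ=3, LF[14]=C('x')+3=10+3=13
L[15]='Y': occ=2, LF[15]=C('Y')+2=7+2=9
L[16]='x': occ=4, LF[16]=C('x')+4=10+4=14
L[17]='$': occ=0, LF[17]=C('$')+0=0+0=0

Answer: 7 10 1 2 3 15 4 5 16 11 12 6 8 17 13 9 14 0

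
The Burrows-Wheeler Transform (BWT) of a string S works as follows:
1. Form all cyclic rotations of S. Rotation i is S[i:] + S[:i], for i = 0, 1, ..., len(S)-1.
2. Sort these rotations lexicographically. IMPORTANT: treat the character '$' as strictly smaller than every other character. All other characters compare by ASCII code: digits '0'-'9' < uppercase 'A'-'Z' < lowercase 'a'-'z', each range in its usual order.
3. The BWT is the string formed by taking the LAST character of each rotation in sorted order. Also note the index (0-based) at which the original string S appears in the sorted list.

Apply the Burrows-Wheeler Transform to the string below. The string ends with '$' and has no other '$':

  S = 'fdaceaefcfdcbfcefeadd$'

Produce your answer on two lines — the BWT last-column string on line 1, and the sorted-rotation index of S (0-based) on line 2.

All 22 rotations (rotation i = S[i:]+S[:i]):
  rot[0] = fdaceaefcfdcbfcefeadd$
  rot[1] = daceaefcfdcbfcefeadd$f
  rot[2] = aceaefcfdcbfcefeadd$fd
  rot[3] = ceaefcfdcbfcefeadd$fda
  rot[4] = eaefcfdcbfcefeadd$fdac
  rot[5] = aefcfdcbfcefeadd$fdace
  rot[6] = efcfdcbfcefeadd$fdacea
  rot[7] = fcfdcbfcefeadd$fdaceae
  rot[8] = cfdcbfcefeadd$fdaceaef
  rot[9] = fdcbfcefeadd$fdaceaefc
  rot[10] = dcbfcefeadd$fdaceaefcf
  rot[11] = cbfcefeadd$fdaceaefcfd
  rot[12] = bfcefeadd$fdaceaefcfdc
  rot[13] = fcefeadd$fdaceaefcfdcb
  rot[14] = cefeadd$fdaceaefcfdcbf
  rot[15] = efeadd$fdaceaefcfdcbfc
  rot[16] = feadd$fdaceaefcfdcbfce
  rot[17] = eadd$fdaceaefcfdcbfcef
  rot[18] = add$fdaceaefcfdcbfcefe
  rot[19] = dd$fdaceaefcfdcbfcefea
  rot[20] = d$fdaceaefcfdcbfcefead
  rot[21] = $fdaceaefcfdcbfcefeadd
Sorted (with $ < everything):
  sorted[0] = $fdaceaefcfdcbfcefeadd  (last char: 'd')
  sorted[1] = aceaefcfdcbfcefeadd$fd  (last char: 'd')
  sorted[2] = add$fdaceaefcfdcbfcefe  (last char: 'e')
  sorted[3] = aefcfdcbfcefeadd$fdace  (last char: 'e')
  sorted[4] = bfcefeadd$fdaceaefcfdc  (last char: 'c')
  sorted[5] = cbfcefeadd$fdaceaefcfd  (last char: 'd')
  sorted[6] = ceaefcfdcbfcefeadd$fda  (last char: 'a')
  sorted[7] = cefeadd$fdaceaefcfdcbf  (last char: 'f')
  sorted[8] = cfdcbfcefeadd$fdaceaef  (last char: 'f')
  sorted[9] = d$fdaceaefcfdcbfcefead  (last char: 'd')
  sorted[10] = daceaefcfdcbfcefeadd$f  (last char: 'f')
  sorted[11] = dcbfcefeadd$fdaceaefcf  (last char: 'f')
  sorted[12] = dd$fdaceaefcfdcbfcefea  (last char: 'a')
  sorted[13] = eadd$fdaceaefcfdcbfcef  (last char: 'f')
  sorted[14] = eaefcfdcbfcefeadd$fdac  (last char: 'c')
  sorted[15] = efcfdcbfcefeadd$fdacea  (last char: 'a')
  sorted[16] = efeadd$fdaceaefcfdcbfc  (last char: 'c')
  sorted[17] = fcefeadd$fdaceaefcfdcb  (last char: 'b')
  sorted[18] = fcfdcbfcefeadd$fdaceae  (last char: 'e')
  sorted[19] = fdaceaefcfdcbfcefeadd$  (last char: '$')
  sorted[20] = fdcbfcefeadd$fdaceaefc  (last char: 'c')
  sorted[21] = feadd$fdaceaefcfdcbfce  (last char: 'e')
Last column: ddeecdaffdffafcacbe$ce
Original string S is at sorted index 19

Answer: ddeecdaffdffafcacbe$ce
19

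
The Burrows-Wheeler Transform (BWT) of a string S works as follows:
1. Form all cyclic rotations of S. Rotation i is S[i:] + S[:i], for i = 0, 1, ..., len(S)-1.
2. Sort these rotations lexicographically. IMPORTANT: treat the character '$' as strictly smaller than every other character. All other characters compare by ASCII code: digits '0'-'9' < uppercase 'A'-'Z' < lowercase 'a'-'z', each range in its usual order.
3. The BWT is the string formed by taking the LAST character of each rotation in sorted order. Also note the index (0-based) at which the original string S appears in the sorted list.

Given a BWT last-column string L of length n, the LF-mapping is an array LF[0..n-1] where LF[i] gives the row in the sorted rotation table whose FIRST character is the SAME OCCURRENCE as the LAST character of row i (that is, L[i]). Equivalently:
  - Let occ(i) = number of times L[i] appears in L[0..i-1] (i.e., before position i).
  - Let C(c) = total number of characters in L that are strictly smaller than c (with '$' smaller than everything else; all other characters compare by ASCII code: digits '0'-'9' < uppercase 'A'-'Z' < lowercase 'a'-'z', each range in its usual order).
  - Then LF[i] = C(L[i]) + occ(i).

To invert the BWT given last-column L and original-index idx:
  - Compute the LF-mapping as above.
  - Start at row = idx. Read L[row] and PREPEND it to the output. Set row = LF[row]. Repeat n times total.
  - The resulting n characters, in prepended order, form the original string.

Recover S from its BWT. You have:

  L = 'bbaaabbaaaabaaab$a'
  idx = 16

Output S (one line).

LF mapping: 12 13 1 2 3 14 15 4 5 6 7 16 8 9 10 17 0 11
Walk LF starting at row 16, prepending L[row]:
  step 1: row=16, L[16]='$', prepend. Next row=LF[16]=0
  step 2: row=0, L[0]='b', prepend. Next row=LF[0]=12
  step 3: row=12, L[12]='a', prepend. Next row=LF[12]=8
  step 4: row=8, L[8]='a', prepend. Next row=LF[8]=5
  step 5: row=5, L[5]='b', prepend. Next row=LF[5]=14
  step 6: row=14, L[14]='a', prepend. Next row=LF[14]=10
  step 7: row=10, L[10]='a', prepend. Next row=LF[10]=7
  step 8: row=7, L[7]='a', prepend. Next row=LF[7]=4
  step 9: row=4, L[4]='a', prepend. Next row=LF[4]=3
  step 10: row=3, L[3]='a', prepend. Next row=LF[3]=2
  step 11: row=2, L[2]='a', prepend. Next row=LF[2]=1
  step 12: row=1, L[1]='b', prepend. Next row=LF[1]=13
  step 13: row=13, L[13]='a', prepend. Next row=LF[13]=9
  step 14: row=9, L[9]='a', prepend. Next row=LF[9]=6
  step 15: row=6, L[6]='b', prepend. Next row=LF[6]=15
  step 16: row=15, L[15]='b', prepend. Next row=LF[15]=17
  step 17: row=17, L[17]='a', prepend. Next row=LF[17]=11
  step 18: row=11, L[11]='b', prepend. Next row=LF[11]=16
Reversed output: babbaabaaaaaabaab$

Answer: babbaabaaaaaabaab$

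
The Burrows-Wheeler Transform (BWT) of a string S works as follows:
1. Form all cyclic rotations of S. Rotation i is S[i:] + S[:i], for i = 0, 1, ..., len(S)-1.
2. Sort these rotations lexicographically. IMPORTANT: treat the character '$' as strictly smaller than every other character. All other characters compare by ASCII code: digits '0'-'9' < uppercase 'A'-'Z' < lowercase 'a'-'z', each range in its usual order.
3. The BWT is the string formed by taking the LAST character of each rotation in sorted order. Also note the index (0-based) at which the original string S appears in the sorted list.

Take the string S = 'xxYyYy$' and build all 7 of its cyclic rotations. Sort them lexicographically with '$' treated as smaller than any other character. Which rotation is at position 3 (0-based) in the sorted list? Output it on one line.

All 7 rotations (rotation i = S[i:]+S[:i]):
  rot[0] = xxYyYy$
  rot[1] = xYyYy$x
  rot[2] = YyYy$xx
  rot[3] = yYy$xxY
  rot[4] = Yy$xxYy
  rot[5] = y$xxYyY
  rot[6] = $xxYyYy
Sorted (with $ < everything):
  sorted[0] = $xxYyYy
  sorted[1] = Yy$xxYy
  sorted[2] = YyYy$xx
  sorted[3] = xYyYy$x
  sorted[4] = xxYyYy$
  sorted[5] = y$xxYyY
  sorted[6] = yYy$xxY
sorted[3] = xYyYy$x

Answer: xYyYy$x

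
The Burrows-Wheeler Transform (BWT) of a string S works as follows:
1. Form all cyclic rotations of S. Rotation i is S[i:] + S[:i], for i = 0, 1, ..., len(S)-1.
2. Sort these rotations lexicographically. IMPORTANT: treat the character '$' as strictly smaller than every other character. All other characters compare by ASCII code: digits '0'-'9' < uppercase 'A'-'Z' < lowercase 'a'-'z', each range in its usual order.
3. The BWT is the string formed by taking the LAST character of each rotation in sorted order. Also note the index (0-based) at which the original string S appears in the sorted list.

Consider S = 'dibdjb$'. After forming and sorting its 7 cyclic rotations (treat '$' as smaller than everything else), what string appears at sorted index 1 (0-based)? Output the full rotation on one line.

All 7 rotations (rotation i = S[i:]+S[:i]):
  rot[0] = dibdjb$
  rot[1] = ibdjb$d
  rot[2] = bdjb$di
  rot[3] = djb$dib
  rot[4] = jb$dibd
  rot[5] = b$dibdj
  rot[6] = $dibdjb
Sorted (with $ < everything):
  sorted[0] = $dibdjb
  sorted[1] = b$dibdj
  sorted[2] = bdjb$di
  sorted[3] = dibdjb$
  sorted[4] = djb$dib
  sorted[5] = ibdjb$d
  sorted[6] = jb$dibd
sorted[1] = b$dibdj

Answer: b$dibdj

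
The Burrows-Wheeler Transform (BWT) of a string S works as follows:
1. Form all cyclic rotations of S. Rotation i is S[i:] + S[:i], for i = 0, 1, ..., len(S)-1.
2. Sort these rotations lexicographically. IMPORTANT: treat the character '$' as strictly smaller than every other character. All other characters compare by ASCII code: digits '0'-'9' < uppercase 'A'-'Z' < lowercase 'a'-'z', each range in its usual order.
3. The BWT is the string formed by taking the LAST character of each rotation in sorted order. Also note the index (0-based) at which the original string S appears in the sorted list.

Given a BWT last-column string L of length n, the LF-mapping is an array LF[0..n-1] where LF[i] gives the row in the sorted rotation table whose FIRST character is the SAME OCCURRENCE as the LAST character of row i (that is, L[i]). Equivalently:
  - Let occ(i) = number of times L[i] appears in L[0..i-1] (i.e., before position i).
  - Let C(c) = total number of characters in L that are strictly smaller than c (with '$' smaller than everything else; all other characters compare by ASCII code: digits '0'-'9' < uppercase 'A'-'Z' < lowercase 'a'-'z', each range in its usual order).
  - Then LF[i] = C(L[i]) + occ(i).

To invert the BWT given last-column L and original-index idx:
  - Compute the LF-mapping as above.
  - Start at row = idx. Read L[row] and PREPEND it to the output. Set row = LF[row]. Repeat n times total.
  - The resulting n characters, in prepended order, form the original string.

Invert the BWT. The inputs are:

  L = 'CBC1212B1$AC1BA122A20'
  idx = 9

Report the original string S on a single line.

LF mapping: 18 15 19 2 7 3 8 16 4 0 12 20 5 17 13 6 9 10 14 11 1
Walk LF starting at row 9, prepending L[row]:
  step 1: row=9, L[9]='$', prepend. Next row=LF[9]=0
  step 2: row=0, L[0]='C', prepend. Next row=LF[0]=18
  step 3: row=18, L[18]='A', prepend. Next row=LF[18]=14
  step 4: row=14, L[14]='A', prepend. Next row=LF[14]=13
  step 5: row=13, L[13]='B', prepend. Next row=LF[13]=17
  step 6: row=17, L[17]='2', prepend. Next row=LF[17]=10
  step 7: row=10, L[10]='A', prepend. Next row=LF[10]=12
  step 8: row=12, L[12]='1', prepend. Next row=LF[12]=5
  step 9: row=5, L[5]='1', prepend. Next row=LF[5]=3
  step 10: row=3, L[3]='1', prepend. Next row=LF[3]=2
  step 11: row=2, L[2]='C', prepend. Next row=LF[2]=19
  step 12: row=19, L[19]='2', prepend. Next row=LF[19]=11
  step 13: row=11, L[11]='C', prepend. Next row=LF[11]=20
  step 14: row=20, L[20]='0', prepend. Next row=LF[20]=1
  step 15: row=1, L[1]='B', prepend. Next row=LF[1]=15
  step 16: row=15, L[15]='1', prepend. Next row=LF[15]=6
  step 17: row=6, L[6]='2', prepend. Next row=LF[6]=8
  step 18: row=8, L[8]='1', prepend. Next row=LF[8]=4
  step 19: row=4, L[4]='2', prepend. Next row=LF[4]=7
  step 20: row=7, L[7]='B', prepend. Next row=LF[7]=16
  step 21: row=16, L[16]='2', prepend. Next row=LF[16]=9
Reversed output: 2B2121B0C2C111A2BAAC$

Answer: 2B2121B0C2C111A2BAAC$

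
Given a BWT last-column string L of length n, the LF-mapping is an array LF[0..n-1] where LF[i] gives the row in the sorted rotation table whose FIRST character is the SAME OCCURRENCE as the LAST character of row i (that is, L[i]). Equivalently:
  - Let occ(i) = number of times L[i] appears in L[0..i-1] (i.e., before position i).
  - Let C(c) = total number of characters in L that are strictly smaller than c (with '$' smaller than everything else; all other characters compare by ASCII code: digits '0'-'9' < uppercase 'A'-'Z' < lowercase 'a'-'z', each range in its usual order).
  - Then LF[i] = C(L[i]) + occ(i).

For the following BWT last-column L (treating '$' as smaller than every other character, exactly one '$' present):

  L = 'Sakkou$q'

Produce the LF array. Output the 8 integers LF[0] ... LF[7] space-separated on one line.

Answer: 1 2 3 4 5 7 0 6

Derivation:
Char counts: '$':1, 'S':1, 'a':1, 'k':2, 'o':1, 'q':1, 'u':1
C (first-col start): C('$')=0, C('S')=1, C('a')=2, C('k')=3, C('o')=5, C('q')=6, C('u')=7
L[0]='S': occ=0, LF[0]=C('S')+0=1+0=1
L[1]='a': occ=0, LF[1]=C('a')+0=2+0=2
L[2]='k': occ=0, LF[2]=C('k')+0=3+0=3
L[3]='k': occ=1, LF[3]=C('k')+1=3+1=4
L[4]='o': occ=0, LF[4]=C('o')+0=5+0=5
L[5]='u': occ=0, LF[5]=C('u')+0=7+0=7
L[6]='$': occ=0, LF[6]=C('$')+0=0+0=0
L[7]='q': occ=0, LF[7]=C('q')+0=6+0=6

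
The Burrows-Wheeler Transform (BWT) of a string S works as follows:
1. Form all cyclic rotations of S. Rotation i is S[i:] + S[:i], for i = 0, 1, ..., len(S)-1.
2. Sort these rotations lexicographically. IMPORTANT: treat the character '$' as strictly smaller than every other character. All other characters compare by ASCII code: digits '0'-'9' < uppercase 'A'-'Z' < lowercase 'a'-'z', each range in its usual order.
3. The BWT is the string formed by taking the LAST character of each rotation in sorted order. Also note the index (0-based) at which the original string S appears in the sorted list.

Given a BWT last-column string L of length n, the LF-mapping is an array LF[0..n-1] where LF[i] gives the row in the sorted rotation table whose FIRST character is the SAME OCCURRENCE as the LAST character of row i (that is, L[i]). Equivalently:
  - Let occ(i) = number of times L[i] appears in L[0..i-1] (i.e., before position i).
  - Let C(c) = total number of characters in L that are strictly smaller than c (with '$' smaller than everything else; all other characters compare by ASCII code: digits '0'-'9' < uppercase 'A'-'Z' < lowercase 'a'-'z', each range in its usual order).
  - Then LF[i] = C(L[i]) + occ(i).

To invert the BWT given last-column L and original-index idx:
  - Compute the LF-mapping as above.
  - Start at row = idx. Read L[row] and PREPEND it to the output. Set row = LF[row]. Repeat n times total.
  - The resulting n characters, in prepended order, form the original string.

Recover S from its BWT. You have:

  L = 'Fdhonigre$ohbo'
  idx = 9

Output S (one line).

Answer: neighborhoodF$

Derivation:
LF mapping: 1 3 6 10 9 8 5 13 4 0 11 7 2 12
Walk LF starting at row 9, prepending L[row]:
  step 1: row=9, L[9]='$', prepend. Next row=LF[9]=0
  step 2: row=0, L[0]='F', prepend. Next row=LF[0]=1
  step 3: row=1, L[1]='d', prepend. Next row=LF[1]=3
  step 4: row=3, L[3]='o', prepend. Next row=LF[3]=10
  step 5: row=10, L[10]='o', prepend. Next row=LF[10]=11
  step 6: row=11, L[11]='h', prepend. Next row=LF[11]=7
  step 7: row=7, L[7]='r', prepend. Next row=LF[7]=13
  step 8: row=13, L[13]='o', prepend. Next row=LF[13]=12
  step 9: row=12, L[12]='b', prepend. Next row=LF[12]=2
  step 10: row=2, L[2]='h', prepend. Next row=LF[2]=6
  step 11: row=6, L[6]='g', prepend. Next row=LF[6]=5
  step 12: row=5, L[5]='i', prepend. Next row=LF[5]=8
  step 13: row=8, L[8]='e', prepend. Next row=LF[8]=4
  step 14: row=4, L[4]='n', prepend. Next row=LF[4]=9
Reversed output: neighborhoodF$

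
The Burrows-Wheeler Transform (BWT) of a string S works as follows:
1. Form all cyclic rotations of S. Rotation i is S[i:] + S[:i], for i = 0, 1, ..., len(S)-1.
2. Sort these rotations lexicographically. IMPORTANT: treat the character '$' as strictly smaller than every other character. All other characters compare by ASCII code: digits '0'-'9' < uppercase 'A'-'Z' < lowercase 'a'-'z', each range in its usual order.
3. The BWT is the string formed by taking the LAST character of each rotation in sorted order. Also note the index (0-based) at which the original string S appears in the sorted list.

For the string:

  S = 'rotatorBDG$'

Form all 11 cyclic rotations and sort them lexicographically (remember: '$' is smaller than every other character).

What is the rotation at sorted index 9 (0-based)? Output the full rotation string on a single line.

Answer: tatorBDG$ro

Derivation:
All 11 rotations (rotation i = S[i:]+S[:i]):
  rot[0] = rotatorBDG$
  rot[1] = otatorBDG$r
  rot[2] = tatorBDG$ro
  rot[3] = atorBDG$rot
  rot[4] = torBDG$rota
  rot[5] = orBDG$rotat
  rot[6] = rBDG$rotato
  rot[7] = BDG$rotator
  rot[8] = DG$rotatorB
  rot[9] = G$rotatorBD
  rot[10] = $rotatorBDG
Sorted (with $ < everything):
  sorted[0] = $rotatorBDG
  sorted[1] = BDG$rotator
  sorted[2] = DG$rotatorB
  sorted[3] = G$rotatorBD
  sorted[4] = atorBDG$rot
  sorted[5] = orBDG$rotat
  sorted[6] = otatorBDG$r
  sorted[7] = rBDG$rotato
  sorted[8] = rotatorBDG$
  sorted[9] = tatorBDG$ro
  sorted[10] = torBDG$rota
sorted[9] = tatorBDG$ro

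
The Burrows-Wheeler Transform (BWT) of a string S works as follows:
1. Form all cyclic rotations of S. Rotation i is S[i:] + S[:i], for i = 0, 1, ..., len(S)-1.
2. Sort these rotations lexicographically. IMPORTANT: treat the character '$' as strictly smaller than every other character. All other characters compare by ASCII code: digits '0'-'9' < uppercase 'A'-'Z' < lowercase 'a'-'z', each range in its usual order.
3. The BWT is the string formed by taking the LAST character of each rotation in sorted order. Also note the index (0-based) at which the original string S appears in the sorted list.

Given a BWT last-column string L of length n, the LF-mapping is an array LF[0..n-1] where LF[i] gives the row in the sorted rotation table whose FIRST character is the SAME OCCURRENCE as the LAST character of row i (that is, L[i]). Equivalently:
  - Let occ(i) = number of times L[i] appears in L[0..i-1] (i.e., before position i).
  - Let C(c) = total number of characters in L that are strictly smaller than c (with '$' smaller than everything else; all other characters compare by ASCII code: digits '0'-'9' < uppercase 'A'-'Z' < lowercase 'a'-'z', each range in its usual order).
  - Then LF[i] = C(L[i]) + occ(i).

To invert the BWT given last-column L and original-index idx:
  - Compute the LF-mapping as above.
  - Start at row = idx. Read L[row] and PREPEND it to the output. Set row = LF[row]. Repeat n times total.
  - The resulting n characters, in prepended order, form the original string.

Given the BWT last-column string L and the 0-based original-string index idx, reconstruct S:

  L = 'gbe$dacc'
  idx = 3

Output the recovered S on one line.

Answer: cebadcg$

Derivation:
LF mapping: 7 2 6 0 5 1 3 4
Walk LF starting at row 3, prepending L[row]:
  step 1: row=3, L[3]='$', prepend. Next row=LF[3]=0
  step 2: row=0, L[0]='g', prepend. Next row=LF[0]=7
  step 3: row=7, L[7]='c', prepend. Next row=LF[7]=4
  step 4: row=4, L[4]='d', prepend. Next row=LF[4]=5
  step 5: row=5, L[5]='a', prepend. Next row=LF[5]=1
  step 6: row=1, L[1]='b', prepend. Next row=LF[1]=2
  step 7: row=2, L[2]='e', prepend. Next row=LF[2]=6
  step 8: row=6, L[6]='c', prepend. Next row=LF[6]=3
Reversed output: cebadcg$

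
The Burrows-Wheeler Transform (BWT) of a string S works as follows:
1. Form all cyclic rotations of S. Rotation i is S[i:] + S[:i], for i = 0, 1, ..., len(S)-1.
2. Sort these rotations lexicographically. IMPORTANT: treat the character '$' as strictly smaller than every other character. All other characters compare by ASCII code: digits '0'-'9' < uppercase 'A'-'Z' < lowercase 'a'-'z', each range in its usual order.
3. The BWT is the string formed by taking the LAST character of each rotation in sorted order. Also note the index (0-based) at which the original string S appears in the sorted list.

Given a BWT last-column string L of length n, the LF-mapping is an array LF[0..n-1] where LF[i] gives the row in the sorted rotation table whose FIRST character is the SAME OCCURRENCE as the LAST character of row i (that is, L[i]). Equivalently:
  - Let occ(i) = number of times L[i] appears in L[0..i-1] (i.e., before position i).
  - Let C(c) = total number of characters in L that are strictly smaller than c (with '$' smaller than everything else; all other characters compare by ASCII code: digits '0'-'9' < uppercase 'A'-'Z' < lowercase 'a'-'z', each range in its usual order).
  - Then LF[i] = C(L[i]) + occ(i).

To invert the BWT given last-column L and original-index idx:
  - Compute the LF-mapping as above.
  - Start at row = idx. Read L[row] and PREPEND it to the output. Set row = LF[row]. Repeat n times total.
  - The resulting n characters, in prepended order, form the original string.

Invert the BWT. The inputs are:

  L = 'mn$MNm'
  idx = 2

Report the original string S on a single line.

Answer: NmnMm$

Derivation:
LF mapping: 3 5 0 1 2 4
Walk LF starting at row 2, prepending L[row]:
  step 1: row=2, L[2]='$', prepend. Next row=LF[2]=0
  step 2: row=0, L[0]='m', prepend. Next row=LF[0]=3
  step 3: row=3, L[3]='M', prepend. Next row=LF[3]=1
  step 4: row=1, L[1]='n', prepend. Next row=LF[1]=5
  step 5: row=5, L[5]='m', prepend. Next row=LF[5]=4
  step 6: row=4, L[4]='N', prepend. Next row=LF[4]=2
Reversed output: NmnMm$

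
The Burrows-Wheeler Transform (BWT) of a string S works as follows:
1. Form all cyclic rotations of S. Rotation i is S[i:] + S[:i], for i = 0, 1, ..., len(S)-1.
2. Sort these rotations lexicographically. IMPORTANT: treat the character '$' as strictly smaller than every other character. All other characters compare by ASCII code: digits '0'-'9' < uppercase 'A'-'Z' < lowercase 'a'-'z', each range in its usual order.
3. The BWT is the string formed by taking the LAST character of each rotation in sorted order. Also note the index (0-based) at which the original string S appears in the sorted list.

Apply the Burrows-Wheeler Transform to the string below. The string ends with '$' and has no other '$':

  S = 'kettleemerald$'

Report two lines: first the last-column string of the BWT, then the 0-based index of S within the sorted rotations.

Answer: drllemk$ateete
7

Derivation:
All 14 rotations (rotation i = S[i:]+S[:i]):
  rot[0] = kettleemerald$
  rot[1] = ettleemerald$k
  rot[2] = ttleemerald$ke
  rot[3] = tleemerald$ket
  rot[4] = leemerald$kett
  rot[5] = eemerald$kettl
  rot[6] = emerald$kettle
  rot[7] = merald$kettlee
  rot[8] = erald$kettleem
  rot[9] = rald$kettleeme
  rot[10] = ald$kettleemer
  rot[11] = ld$kettleemera
  rot[12] = d$kettleemeral
  rot[13] = $kettleemerald
Sorted (with $ < everything):
  sorted[0] = $kettleemerald  (last char: 'd')
  sorted[1] = ald$kettleemer  (last char: 'r')
  sorted[2] = d$kettleemeral  (last char: 'l')
  sorted[3] = eemerald$kettl  (last char: 'l')
  sorted[4] = emerald$kettle  (last char: 'e')
  sorted[5] = erald$kettleem  (last char: 'm')
  sorted[6] = ettleemerald$k  (last char: 'k')
  sorted[7] = kettleemerald$  (last char: '$')
  sorted[8] = ld$kettleemera  (last char: 'a')
  sorted[9] = leemerald$kett  (last char: 't')
  sorted[10] = merald$kettlee  (last char: 'e')
  sorted[11] = rald$kettleeme  (last char: 'e')
  sorted[12] = tleemerald$ket  (last char: 't')
  sorted[13] = ttleemerald$ke  (last char: 'e')
Last column: drllemk$ateete
Original string S is at sorted index 7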